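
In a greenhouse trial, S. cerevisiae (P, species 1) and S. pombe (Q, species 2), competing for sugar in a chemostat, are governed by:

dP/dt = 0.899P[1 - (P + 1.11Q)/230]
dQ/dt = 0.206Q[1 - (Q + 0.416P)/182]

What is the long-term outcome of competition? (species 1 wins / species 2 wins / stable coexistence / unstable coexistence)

Compare the nullcline intercepts: K1/α12 = 230/1.11 = 207 > K2 = 182; K2/α21 = 182/0.416 = 438 > K1 = 230.
Since both inequalities hold, each species can invade when rare, so the interior equilibrium is stable.

stable coexistence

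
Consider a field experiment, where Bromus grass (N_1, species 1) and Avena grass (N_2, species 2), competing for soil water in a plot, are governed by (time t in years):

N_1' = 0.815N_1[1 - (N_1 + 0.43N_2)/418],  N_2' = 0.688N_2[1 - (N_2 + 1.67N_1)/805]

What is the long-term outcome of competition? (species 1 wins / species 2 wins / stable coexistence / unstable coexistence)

Compare the nullcline intercepts: K1/α12 = 418/0.43 = 972 > K2 = 805; K2/α21 = 805/1.67 = 482 > K1 = 418.
Since both inequalities hold, each species can invade when rare, so the interior equilibrium is stable.

stable coexistence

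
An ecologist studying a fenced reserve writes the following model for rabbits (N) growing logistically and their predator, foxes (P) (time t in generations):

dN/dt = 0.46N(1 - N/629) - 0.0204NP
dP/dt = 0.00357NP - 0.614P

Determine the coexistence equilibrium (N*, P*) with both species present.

N* ≈ 172, P* ≈ 16.4

From dP/dt = 0 with P > 0: 0.00357N* = 0.614, so N* = 172.
Substitute into dN/dt = 0: 0.46(1 - 172/629) = 0.0204P*.
The bracket is 0.727, giving P* = 0.334/0.0204 = 16.4.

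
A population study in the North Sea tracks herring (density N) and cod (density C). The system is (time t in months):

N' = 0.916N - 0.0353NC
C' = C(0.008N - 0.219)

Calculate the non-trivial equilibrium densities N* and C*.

N* ≈ 27.4, C* ≈ 25.9

Set dC/dt = 0 with C > 0: 0.008N - 0.219 = 0, so N* = 0.219/0.008 = 27.4.
Set dN/dt = 0 with N > 0: 0.916 - 0.0353C = 0, so C* = 0.916/0.0353 = 25.9.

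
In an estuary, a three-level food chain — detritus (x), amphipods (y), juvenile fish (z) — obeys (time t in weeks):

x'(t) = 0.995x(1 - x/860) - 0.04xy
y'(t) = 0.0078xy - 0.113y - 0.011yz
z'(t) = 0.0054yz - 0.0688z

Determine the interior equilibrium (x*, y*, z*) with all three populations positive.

From dz/dt = 0: 0.0054y* = 0.0688, so y* = 12.7.
From dx/dt = 0: 0.995(1 - x*/860) = 0.04·12.7, giving x* = 860·(1 - 0.512) = 420.
From dy/dt = 0: 0.0078·420 - 0.113 = 0.011z*, so z* = 3.16/0.011 = 287.

x* ≈ 420, y* ≈ 12.7, z* ≈ 287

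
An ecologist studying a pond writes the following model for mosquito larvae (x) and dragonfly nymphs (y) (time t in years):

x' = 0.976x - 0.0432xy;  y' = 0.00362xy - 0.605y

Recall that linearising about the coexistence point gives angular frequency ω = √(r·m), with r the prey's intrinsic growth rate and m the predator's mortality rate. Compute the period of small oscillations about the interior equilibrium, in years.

T ≈ 8.18 years

Here r = 0.976 and m = 0.605, so r·m = 0.59.
ω = √0.59 = 0.768 per year, hence T = 2π/ω ≈ 8.18 years.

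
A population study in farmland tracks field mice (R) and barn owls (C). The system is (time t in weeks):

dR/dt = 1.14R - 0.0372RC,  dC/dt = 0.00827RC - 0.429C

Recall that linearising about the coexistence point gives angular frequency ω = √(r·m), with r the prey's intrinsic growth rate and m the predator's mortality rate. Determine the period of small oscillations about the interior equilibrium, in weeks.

Here r = 1.14 and m = 0.429, so r·m = 0.489.
ω = √0.489 = 0.699 per week, hence T = 2π/ω ≈ 8.98 weeks.

T ≈ 8.98 weeks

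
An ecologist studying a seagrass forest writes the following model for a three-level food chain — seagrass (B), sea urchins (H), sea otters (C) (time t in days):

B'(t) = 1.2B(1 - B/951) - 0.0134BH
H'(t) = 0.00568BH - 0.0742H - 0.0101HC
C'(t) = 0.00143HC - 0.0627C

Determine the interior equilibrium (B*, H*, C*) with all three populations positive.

From dC/dt = 0: 0.00143H* = 0.0627, so H* = 43.8.
From dB/dt = 0: 1.2(1 - B*/951) = 0.0134·43.8, giving B* = 951·(1 - 0.49) = 485.
From dH/dt = 0: 0.00568·485 - 0.0742 = 0.0101C*, so C* = 2.68/0.0101 = 266.

B* ≈ 485, H* ≈ 43.8, C* ≈ 266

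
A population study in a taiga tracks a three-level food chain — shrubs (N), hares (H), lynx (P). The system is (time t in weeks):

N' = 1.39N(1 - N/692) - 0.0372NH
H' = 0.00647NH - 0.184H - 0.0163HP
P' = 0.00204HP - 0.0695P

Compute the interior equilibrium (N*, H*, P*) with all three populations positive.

N* ≈ 61.1, H* ≈ 34.1, P* ≈ 12.9

From dP/dt = 0: 0.00204H* = 0.0695, so H* = 34.1.
From dN/dt = 0: 1.39(1 - N*/692) = 0.0372·34.1, giving N* = 692·(1 - 0.912) = 61.1.
From dH/dt = 0: 0.00647·61.1 - 0.184 = 0.0163P*, so P* = 0.211/0.0163 = 12.9.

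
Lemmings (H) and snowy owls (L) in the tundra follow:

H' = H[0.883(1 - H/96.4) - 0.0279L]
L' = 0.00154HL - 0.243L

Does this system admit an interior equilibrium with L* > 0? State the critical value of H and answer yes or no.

Threshold H = 158; K < 158, so no, the predator goes extinct.

The predator equation gives dL/dt > 0 only when H > 0.243/0.00154 = 158.
Without the predator, H → K = 96.4. Since 96.4 < 158, the predator cannot invade.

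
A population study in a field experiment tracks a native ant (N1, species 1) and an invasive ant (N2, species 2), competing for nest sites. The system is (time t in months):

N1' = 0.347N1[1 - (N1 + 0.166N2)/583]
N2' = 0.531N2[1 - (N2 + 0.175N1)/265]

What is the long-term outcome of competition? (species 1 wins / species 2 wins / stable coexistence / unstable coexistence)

stable coexistence

Compare the nullcline intercepts: K1/α12 = 583/0.166 = 3510 > K2 = 265; K2/α21 = 265/0.175 = 1510 > K1 = 583.
Since both inequalities hold, each species can invade when rare, so the interior equilibrium is stable.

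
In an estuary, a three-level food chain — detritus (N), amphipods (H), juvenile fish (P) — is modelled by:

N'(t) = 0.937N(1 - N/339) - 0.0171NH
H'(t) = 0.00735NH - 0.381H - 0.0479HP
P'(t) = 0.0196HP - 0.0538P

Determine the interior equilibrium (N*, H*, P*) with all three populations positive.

N* ≈ 322, H* ≈ 2.74, P* ≈ 41.5

From dP/dt = 0: 0.0196H* = 0.0538, so H* = 2.74.
From dN/dt = 0: 0.937(1 - N*/339) = 0.0171·2.74, giving N* = 339·(1 - 0.0501) = 322.
From dH/dt = 0: 0.00735·322 - 0.381 = 0.0479P*, so P* = 1.99/0.0479 = 41.5.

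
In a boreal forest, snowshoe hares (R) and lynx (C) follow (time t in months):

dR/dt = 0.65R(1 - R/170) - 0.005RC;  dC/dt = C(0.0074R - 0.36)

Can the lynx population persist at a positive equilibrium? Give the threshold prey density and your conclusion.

The predator equation gives dC/dt > 0 only when R > 0.36/0.0074 = 48.6.
Without the predator, R → K = 170. Since 170 > 48.6, the predator can invade and persist.

Threshold R = 48.6; K > 48.6, so yes, the predator persists.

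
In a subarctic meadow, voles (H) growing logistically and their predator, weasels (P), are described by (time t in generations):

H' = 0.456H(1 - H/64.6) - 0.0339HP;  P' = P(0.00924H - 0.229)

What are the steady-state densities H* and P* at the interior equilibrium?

H* ≈ 24.8, P* ≈ 8.29

From dP/dt = 0 with P > 0: 0.00924H* = 0.229, so H* = 24.8.
Substitute into dH/dt = 0: 0.456(1 - 24.8/64.6) = 0.0339P*.
The bracket is 0.616, giving P* = 0.281/0.0339 = 8.29.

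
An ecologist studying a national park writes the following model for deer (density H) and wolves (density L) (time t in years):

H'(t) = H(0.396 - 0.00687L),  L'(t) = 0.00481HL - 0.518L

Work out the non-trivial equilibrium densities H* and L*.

Set dL/dt = 0 with L > 0: 0.00481H - 0.518 = 0, so H* = 0.518/0.00481 = 108.
Set dH/dt = 0 with H > 0: 0.396 - 0.00687L = 0, so L* = 0.396/0.00687 = 57.6.

H* ≈ 108, L* ≈ 57.6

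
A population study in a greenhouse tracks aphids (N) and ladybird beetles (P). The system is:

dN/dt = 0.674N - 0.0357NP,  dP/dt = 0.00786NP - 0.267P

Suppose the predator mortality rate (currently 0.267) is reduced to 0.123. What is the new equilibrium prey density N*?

At the interior fixed point, setting dP/dt = 0 with P > 0 fixes N* = (predator death rate)/(NP coefficient) — independent of the other coefficients.
With the change, N* = 0.123/0.00786 = 15.6; it falls from 34.

N* ≈ 15.6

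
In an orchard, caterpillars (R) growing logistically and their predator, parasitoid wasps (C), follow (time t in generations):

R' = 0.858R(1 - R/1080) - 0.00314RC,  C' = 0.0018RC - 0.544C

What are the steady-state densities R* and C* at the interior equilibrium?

From dC/dt = 0 with C > 0: 0.0018R* = 0.544, so R* = 302.
Substitute into dR/dt = 0: 0.858(1 - 302/1080) = 0.00314C*.
The bracket is 0.72, giving C* = 0.618/0.00314 = 197.

R* ≈ 302, C* ≈ 197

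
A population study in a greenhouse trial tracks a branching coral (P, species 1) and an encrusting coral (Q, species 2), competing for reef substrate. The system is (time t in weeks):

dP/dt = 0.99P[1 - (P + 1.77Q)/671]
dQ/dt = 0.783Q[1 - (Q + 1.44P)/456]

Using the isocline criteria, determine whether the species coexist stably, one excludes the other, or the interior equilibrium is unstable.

unstable coexistence (outcome depends on initial conditions)

Compare the nullcline intercepts: K1/α12 = 671/1.77 = 379 < K2 = 456; K2/α21 = 456/1.44 = 317 < K1 = 671.
Since both are reversed, neither can invade when rare; the interior point is a saddle.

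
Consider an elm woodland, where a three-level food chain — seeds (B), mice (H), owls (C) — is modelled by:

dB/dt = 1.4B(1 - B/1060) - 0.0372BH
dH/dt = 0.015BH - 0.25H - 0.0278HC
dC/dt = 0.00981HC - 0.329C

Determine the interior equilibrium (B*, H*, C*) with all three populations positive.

From dC/dt = 0: 0.00981H* = 0.329, so H* = 33.5.
From dB/dt = 0: 1.4(1 - B*/1060) = 0.0372·33.5, giving B* = 1060·(1 - 0.891) = 115.
From dH/dt = 0: 0.015·115 - 0.25 = 0.0278C*, so C* = 1.48/0.0278 = 53.3.

B* ≈ 115, H* ≈ 33.5, C* ≈ 53.3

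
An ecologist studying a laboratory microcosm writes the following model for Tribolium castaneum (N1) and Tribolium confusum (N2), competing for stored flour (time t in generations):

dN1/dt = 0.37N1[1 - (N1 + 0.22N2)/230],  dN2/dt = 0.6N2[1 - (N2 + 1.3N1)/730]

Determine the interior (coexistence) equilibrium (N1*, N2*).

N1* ≈ 97.2, N2* ≈ 604

Setting both brackets to zero gives the nullclines N1 + 0.22N2 = 230 and 1.3N1 + N2 = 730.
Substituting N2 = 730 - 1.3N1 into the first: N1(1 - 0.22·1.3) = 230 - 0.22·730.
So N1* = 69.4/0.714 = 97.2, and then N2* = 730 - 1.3·97.2 = 604.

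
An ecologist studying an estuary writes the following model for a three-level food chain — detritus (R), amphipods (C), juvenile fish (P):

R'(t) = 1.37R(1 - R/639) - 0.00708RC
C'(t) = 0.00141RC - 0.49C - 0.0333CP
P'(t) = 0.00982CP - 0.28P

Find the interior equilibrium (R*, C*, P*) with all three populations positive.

R* ≈ 545, C* ≈ 28.5, P* ≈ 8.36

From dP/dt = 0: 0.00982C* = 0.28, so C* = 28.5.
From dR/dt = 0: 1.37(1 - R*/639) = 0.00708·28.5, giving R* = 639·(1 - 0.147) = 545.
From dC/dt = 0: 0.00141·545 - 0.49 = 0.0333P*, so P* = 0.278/0.0333 = 8.36.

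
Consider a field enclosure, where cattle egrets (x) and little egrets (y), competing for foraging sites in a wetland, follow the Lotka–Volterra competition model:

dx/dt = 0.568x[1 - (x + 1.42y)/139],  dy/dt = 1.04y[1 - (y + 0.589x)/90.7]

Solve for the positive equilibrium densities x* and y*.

Setting both brackets to zero gives the nullclines x + 1.42y = 139 and 0.589x + y = 90.7.
Substituting y = 90.7 - 0.589x into the first: x(1 - 1.42·0.589) = 139 - 1.42·90.7.
So x* = 10.2/0.164 = 62.4, and then y* = 90.7 - 0.589·62.4 = 54.

x* ≈ 62.4, y* ≈ 54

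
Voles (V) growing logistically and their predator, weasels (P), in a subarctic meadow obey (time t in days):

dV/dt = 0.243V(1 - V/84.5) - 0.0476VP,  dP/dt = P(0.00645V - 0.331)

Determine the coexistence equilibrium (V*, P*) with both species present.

From dP/dt = 0 with P > 0: 0.00645V* = 0.331, so V* = 51.3.
Substitute into dV/dt = 0: 0.243(1 - 51.3/84.5) = 0.0476P*.
The bracket is 0.393, giving P* = 0.0954/0.0476 = 2.

V* ≈ 51.3, P* ≈ 2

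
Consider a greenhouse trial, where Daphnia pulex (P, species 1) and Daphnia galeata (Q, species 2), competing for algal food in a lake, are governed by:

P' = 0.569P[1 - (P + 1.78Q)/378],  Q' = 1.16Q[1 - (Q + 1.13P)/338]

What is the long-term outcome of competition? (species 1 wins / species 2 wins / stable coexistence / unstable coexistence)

Compare the nullcline intercepts: K1/α12 = 378/1.78 = 212 < K2 = 338; K2/α21 = 338/1.13 = 299 < K1 = 378.
Since both are reversed, neither can invade when rare; the interior point is a saddle.

unstable coexistence (outcome depends on initial conditions)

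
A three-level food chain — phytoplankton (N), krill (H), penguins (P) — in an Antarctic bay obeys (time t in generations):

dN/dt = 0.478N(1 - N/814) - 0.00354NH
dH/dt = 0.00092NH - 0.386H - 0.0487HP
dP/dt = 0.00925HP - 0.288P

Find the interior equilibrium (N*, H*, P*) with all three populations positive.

N* ≈ 626, H* ≈ 31.1, P* ≈ 3.91

From dP/dt = 0: 0.00925H* = 0.288, so H* = 31.1.
From dN/dt = 0: 0.478(1 - N*/814) = 0.00354·31.1, giving N* = 814·(1 - 0.231) = 626.
From dH/dt = 0: 0.00092·626 - 0.386 = 0.0487P*, so P* = 0.19/0.0487 = 3.91.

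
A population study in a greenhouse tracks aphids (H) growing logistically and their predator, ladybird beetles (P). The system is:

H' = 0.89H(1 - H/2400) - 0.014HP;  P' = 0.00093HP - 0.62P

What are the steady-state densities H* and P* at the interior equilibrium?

H* ≈ 667, P* ≈ 45.9

From dP/dt = 0 with P > 0: 0.00093H* = 0.62, so H* = 667.
Substitute into dH/dt = 0: 0.89(1 - 667/2400) = 0.014P*.
The bracket is 0.722, giving P* = 0.643/0.014 = 45.9.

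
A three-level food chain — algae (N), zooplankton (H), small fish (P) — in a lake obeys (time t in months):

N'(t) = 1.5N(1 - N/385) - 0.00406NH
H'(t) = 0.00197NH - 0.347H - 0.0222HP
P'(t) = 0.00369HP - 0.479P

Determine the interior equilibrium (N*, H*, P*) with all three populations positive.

N* ≈ 250, H* ≈ 130, P* ≈ 6.53

From dP/dt = 0: 0.00369H* = 0.479, so H* = 130.
From dN/dt = 0: 1.5(1 - N*/385) = 0.00406·130, giving N* = 385·(1 - 0.351) = 250.
From dH/dt = 0: 0.00197·250 - 0.347 = 0.0222P*, so P* = 0.145/0.0222 = 6.53.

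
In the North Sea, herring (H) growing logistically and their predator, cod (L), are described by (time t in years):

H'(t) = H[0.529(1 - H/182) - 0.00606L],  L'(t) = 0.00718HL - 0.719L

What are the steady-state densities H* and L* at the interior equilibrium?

From dL/dt = 0 with L > 0: 0.00718H* = 0.719, so H* = 100.
Substitute into dH/dt = 0: 0.529(1 - 100/182) = 0.00606L*.
The bracket is 0.45, giving L* = 0.238/0.00606 = 39.3.

H* ≈ 100, L* ≈ 39.3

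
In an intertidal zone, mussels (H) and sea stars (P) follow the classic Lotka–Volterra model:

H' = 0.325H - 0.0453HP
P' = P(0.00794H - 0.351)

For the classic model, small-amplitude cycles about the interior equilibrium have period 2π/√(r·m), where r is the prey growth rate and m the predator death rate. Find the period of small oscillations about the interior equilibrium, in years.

Here r = 0.325 and m = 0.351, so r·m = 0.114.
ω = √0.114 = 0.338 per year, hence T = 2π/ω ≈ 18.6 years.

T ≈ 18.6 years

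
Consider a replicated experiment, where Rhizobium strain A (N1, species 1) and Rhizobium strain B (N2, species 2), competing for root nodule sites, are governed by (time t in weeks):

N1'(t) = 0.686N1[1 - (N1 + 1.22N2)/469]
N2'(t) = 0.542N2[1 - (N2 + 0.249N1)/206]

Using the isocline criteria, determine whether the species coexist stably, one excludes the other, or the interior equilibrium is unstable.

Compare the nullcline intercepts: K1/α12 = 469/1.22 = 384 > K2 = 206; K2/α21 = 206/0.249 = 827 > K1 = 469.
Since both inequalities hold, each species can invade when rare, so the interior equilibrium is stable.

stable coexistence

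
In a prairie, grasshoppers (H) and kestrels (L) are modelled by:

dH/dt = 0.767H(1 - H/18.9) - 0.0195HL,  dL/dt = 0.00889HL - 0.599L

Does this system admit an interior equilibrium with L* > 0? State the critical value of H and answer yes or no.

The predator equation gives dL/dt > 0 only when H > 0.599/0.00889 = 67.4.
Without the predator, H → K = 18.9. Since 18.9 < 67.4, the predator cannot invade.

Threshold H = 67.4; K < 67.4, so no, the predator goes extinct.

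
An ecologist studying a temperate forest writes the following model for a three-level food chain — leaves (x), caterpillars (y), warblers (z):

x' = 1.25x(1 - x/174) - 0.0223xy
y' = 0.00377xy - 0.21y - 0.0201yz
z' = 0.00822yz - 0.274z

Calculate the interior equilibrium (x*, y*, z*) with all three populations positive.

x* ≈ 70.5, y* ≈ 33.3, z* ≈ 2.78

From dz/dt = 0: 0.00822y* = 0.274, so y* = 33.3.
From dx/dt = 0: 1.25(1 - x*/174) = 0.0223·33.3, giving x* = 174·(1 - 0.595) = 70.5.
From dy/dt = 0: 0.00377·70.5 - 0.21 = 0.0201z*, so z* = 0.0559/0.0201 = 2.78.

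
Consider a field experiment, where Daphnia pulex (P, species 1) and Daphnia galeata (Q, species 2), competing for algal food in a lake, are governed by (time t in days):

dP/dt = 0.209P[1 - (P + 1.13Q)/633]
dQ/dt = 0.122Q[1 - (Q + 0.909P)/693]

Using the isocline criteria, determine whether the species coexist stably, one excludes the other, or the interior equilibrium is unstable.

species 2 excludes species 1

Compare the nullcline intercepts: K1/α12 = 633/1.13 = 560 < K2 = 693; K2/α21 = 693/0.909 = 762 > K1 = 633.
Since the inequalities point opposite ways, species 2 can invade but species 1 cannot.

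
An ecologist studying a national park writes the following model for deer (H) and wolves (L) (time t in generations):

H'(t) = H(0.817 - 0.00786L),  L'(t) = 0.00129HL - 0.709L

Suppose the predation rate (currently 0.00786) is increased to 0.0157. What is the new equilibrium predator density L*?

L* ≈ 52

At the interior fixed point, setting dH/dt = 0 with H > 0 fixes L* = (prey growth rate)/(HL coefficient) — independent of the other coefficients.
With the change, L* = 0.817/0.0157 = 52; it falls from 104.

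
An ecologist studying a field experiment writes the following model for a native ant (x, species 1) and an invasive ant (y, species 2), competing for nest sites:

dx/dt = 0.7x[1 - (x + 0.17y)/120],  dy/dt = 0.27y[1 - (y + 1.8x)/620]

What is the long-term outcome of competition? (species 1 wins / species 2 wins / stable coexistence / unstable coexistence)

Compare the nullcline intercepts: K1/α12 = 120/0.17 = 706 > K2 = 620; K2/α21 = 620/1.8 = 344 > K1 = 120.
Since both inequalities hold, each species can invade when rare, so the interior equilibrium is stable.

stable coexistence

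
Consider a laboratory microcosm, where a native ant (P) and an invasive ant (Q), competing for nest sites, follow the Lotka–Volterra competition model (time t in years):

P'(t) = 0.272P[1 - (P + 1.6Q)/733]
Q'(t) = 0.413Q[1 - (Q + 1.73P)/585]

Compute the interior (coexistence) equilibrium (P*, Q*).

P* ≈ 115, Q* ≈ 386

Setting both brackets to zero gives the nullclines P + 1.6Q = 733 and 1.73P + Q = 585.
Substituting Q = 585 - 1.73P into the first: P(1 - 1.6·1.73) = 733 - 1.6·585.
So P* = -203/-1.77 = 115, and then Q* = 585 - 1.73·115 = 386.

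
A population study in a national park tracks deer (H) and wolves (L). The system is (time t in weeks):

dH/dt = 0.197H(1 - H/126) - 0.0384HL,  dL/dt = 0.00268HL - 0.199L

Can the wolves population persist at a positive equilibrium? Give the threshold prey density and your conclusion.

Threshold H = 74.3; K > 74.3, so yes, the predator persists.

The predator equation gives dL/dt > 0 only when H > 0.199/0.00268 = 74.3.
Without the predator, H → K = 126. Since 126 > 74.3, the predator can invade and persist.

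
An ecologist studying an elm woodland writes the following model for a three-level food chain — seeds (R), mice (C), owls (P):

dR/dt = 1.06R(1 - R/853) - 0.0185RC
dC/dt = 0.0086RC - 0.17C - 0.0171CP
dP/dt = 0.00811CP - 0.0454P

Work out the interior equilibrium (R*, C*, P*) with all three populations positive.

R* ≈ 770, C* ≈ 5.6, P* ≈ 377

From dP/dt = 0: 0.00811C* = 0.0454, so C* = 5.6.
From dR/dt = 0: 1.06(1 - R*/853) = 0.0185·5.6, giving R* = 853·(1 - 0.0977) = 770.
From dC/dt = 0: 0.0086·770 - 0.17 = 0.0171P*, so P* = 6.45/0.0171 = 377.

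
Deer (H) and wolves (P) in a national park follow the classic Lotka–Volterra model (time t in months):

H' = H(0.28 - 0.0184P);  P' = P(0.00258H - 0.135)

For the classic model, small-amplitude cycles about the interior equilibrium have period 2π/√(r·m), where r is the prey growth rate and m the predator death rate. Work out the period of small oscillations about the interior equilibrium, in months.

Here r = 0.28 and m = 0.135, so r·m = 0.0378.
ω = √0.0378 = 0.194 per month, hence T = 2π/ω ≈ 32.3 months.

T ≈ 32.3 months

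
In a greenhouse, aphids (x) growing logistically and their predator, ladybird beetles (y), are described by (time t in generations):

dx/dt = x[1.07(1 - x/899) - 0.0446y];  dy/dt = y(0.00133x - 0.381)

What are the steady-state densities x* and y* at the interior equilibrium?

x* ≈ 286, y* ≈ 16.3

From dy/dt = 0 with y > 0: 0.00133x* = 0.381, so x* = 286.
Substitute into dx/dt = 0: 1.07(1 - 286/899) = 0.0446y*.
The bracket is 0.681, giving y* = 0.729/0.0446 = 16.3.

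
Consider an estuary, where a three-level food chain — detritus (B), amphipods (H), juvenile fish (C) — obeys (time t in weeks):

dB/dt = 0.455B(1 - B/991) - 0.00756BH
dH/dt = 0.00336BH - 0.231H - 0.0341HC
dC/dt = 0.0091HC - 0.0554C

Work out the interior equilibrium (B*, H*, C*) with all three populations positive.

From dC/dt = 0: 0.0091H* = 0.0554, so H* = 6.09.
From dB/dt = 0: 0.455(1 - B*/991) = 0.00756·6.09, giving B* = 991·(1 - 0.101) = 891.
From dH/dt = 0: 0.00336·891 - 0.231 = 0.0341C*, so C* = 2.76/0.0341 = 81.

B* ≈ 891, H* ≈ 6.09, C* ≈ 81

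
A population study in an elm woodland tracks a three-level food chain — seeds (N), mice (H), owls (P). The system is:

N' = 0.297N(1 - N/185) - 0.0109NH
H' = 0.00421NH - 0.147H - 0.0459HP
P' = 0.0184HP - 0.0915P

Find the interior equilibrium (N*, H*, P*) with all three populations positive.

N* ≈ 151, H* ≈ 4.97, P* ≈ 10.7

From dP/dt = 0: 0.0184H* = 0.0915, so H* = 4.97.
From dN/dt = 0: 0.297(1 - N*/185) = 0.0109·4.97, giving N* = 185·(1 - 0.183) = 151.
From dH/dt = 0: 0.00421·151 - 0.147 = 0.0459P*, so P* = 0.49/0.0459 = 10.7.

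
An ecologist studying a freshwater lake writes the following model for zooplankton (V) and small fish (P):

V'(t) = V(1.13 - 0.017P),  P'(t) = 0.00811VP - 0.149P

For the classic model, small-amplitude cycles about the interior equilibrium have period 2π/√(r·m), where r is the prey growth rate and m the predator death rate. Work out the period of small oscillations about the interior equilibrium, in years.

T ≈ 15.3 years

Here r = 1.13 and m = 0.149, so r·m = 0.168.
ω = √0.168 = 0.41 per year, hence T = 2π/ω ≈ 15.3 years.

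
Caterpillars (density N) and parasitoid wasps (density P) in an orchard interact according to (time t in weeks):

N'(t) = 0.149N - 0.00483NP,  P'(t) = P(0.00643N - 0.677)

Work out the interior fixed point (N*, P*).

Set dP/dt = 0 with P > 0: 0.00643N - 0.677 = 0, so N* = 0.677/0.00643 = 105.
Set dN/dt = 0 with N > 0: 0.149 - 0.00483P = 0, so P* = 0.149/0.00483 = 30.8.

N* ≈ 105, P* ≈ 30.8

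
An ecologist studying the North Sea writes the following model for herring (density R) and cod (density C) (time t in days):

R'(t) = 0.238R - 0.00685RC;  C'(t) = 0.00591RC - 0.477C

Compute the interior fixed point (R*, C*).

Set dC/dt = 0 with C > 0: 0.00591R - 0.477 = 0, so R* = 0.477/0.00591 = 80.7.
Set dR/dt = 0 with R > 0: 0.238 - 0.00685C = 0, so C* = 0.238/0.00685 = 34.7.

R* ≈ 80.7, C* ≈ 34.7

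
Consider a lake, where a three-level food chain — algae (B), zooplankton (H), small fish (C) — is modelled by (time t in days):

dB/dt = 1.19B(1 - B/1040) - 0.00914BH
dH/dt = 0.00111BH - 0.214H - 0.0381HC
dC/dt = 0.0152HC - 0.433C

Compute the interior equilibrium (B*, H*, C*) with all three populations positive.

B* ≈ 812, H* ≈ 28.5, C* ≈ 18.1

From dC/dt = 0: 0.0152H* = 0.433, so H* = 28.5.
From dB/dt = 0: 1.19(1 - B*/1040) = 0.00914·28.5, giving B* = 1040·(1 - 0.219) = 812.
From dH/dt = 0: 0.00111·812 - 0.214 = 0.0381C*, so C* = 0.688/0.0381 = 18.1.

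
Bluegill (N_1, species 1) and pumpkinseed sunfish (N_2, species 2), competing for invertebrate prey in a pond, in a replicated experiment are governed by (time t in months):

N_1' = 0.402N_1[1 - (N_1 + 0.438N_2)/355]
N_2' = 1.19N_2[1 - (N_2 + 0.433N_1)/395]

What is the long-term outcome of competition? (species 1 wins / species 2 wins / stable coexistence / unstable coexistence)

stable coexistence

Compare the nullcline intercepts: K1/α12 = 355/0.438 = 811 > K2 = 395; K2/α21 = 395/0.433 = 912 > K1 = 355.
Since both inequalities hold, each species can invade when rare, so the interior equilibrium is stable.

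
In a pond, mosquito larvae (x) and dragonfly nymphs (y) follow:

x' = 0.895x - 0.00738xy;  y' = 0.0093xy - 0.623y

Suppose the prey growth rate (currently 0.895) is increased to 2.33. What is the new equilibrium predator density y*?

y* ≈ 316

At the interior fixed point, setting dx/dt = 0 with x > 0 fixes y* = (prey growth rate)/(xy coefficient) — independent of the other coefficients.
With the change, y* = 2.33/0.00738 = 316; it rises from 121.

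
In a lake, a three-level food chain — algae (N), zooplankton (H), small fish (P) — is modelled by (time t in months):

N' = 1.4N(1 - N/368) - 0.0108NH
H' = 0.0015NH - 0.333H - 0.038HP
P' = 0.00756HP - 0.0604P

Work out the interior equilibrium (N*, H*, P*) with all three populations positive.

N* ≈ 345, H* ≈ 7.99, P* ≈ 4.87

From dP/dt = 0: 0.00756H* = 0.0604, so H* = 7.99.
From dN/dt = 0: 1.4(1 - N*/368) = 0.0108·7.99, giving N* = 368·(1 - 0.0616) = 345.
From dH/dt = 0: 0.0015·345 - 0.333 = 0.038P*, so P* = 0.185/0.038 = 4.87.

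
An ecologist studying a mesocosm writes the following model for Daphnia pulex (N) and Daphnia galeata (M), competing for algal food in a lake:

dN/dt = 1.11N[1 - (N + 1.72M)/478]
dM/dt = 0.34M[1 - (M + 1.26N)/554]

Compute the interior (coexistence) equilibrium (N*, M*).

N* ≈ 407, M* ≈ 41.4

Setting both brackets to zero gives the nullclines N + 1.72M = 478 and 1.26N + M = 554.
Substituting M = 554 - 1.26N into the first: N(1 - 1.72·1.26) = 478 - 1.72·554.
So N* = -475/-1.17 = 407, and then M* = 554 - 1.26·407 = 41.4.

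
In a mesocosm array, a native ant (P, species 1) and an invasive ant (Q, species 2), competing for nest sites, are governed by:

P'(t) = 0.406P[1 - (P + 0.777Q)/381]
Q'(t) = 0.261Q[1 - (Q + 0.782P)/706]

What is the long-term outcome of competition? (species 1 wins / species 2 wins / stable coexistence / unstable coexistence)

Compare the nullcline intercepts: K1/α12 = 381/0.777 = 490 < K2 = 706; K2/α21 = 706/0.782 = 903 > K1 = 381.
Since the inequalities point opposite ways, species 2 can invade but species 1 cannot.

species 2 excludes species 1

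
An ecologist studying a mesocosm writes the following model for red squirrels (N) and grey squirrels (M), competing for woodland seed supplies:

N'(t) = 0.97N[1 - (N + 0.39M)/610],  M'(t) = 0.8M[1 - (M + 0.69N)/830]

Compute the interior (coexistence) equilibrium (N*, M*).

Setting both brackets to zero gives the nullclines N + 0.39M = 610 and 0.69N + M = 830.
Substituting M = 830 - 0.69N into the first: N(1 - 0.39·0.69) = 610 - 0.39·830.
So N* = 286/0.731 = 392, and then M* = 830 - 0.69·392 = 560.

N* ≈ 392, M* ≈ 560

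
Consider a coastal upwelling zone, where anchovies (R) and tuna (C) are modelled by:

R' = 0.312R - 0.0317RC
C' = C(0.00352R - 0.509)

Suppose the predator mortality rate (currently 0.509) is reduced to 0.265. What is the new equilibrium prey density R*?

At the interior fixed point, setting dC/dt = 0 with C > 0 fixes R* = (predator death rate)/(RC coefficient) — independent of the other coefficients.
With the change, R* = 0.265/0.00352 = 75.3; it falls from 145.

R* ≈ 75.3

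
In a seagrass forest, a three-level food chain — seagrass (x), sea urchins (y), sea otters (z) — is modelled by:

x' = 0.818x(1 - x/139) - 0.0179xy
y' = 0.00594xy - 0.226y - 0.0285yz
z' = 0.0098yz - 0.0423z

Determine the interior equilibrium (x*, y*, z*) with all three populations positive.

From dz/dt = 0: 0.0098y* = 0.0423, so y* = 4.32.
From dx/dt = 0: 0.818(1 - x*/139) = 0.0179·4.32, giving x* = 139·(1 - 0.0945) = 126.
From dy/dt = 0: 0.00594·126 - 0.226 = 0.0285z*, so z* = 0.522/0.0285 = 18.3.

x* ≈ 126, y* ≈ 4.32, z* ≈ 18.3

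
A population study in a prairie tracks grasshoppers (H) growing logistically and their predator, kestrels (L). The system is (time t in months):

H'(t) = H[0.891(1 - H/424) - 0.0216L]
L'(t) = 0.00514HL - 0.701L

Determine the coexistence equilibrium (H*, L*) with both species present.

From dL/dt = 0 with L > 0: 0.00514H* = 0.701, so H* = 136.
Substitute into dH/dt = 0: 0.891(1 - 136/424) = 0.0216L*.
The bracket is 0.678, giving L* = 0.604/0.0216 = 28.

H* ≈ 136, L* ≈ 28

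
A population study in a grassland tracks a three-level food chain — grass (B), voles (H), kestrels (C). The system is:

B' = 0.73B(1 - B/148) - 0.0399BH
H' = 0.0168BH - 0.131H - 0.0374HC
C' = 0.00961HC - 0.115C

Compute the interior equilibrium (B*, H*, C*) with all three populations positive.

From dC/dt = 0: 0.00961H* = 0.115, so H* = 12.
From dB/dt = 0: 0.73(1 - B*/148) = 0.0399·12, giving B* = 148·(1 - 0.654) = 51.2.
From dH/dt = 0: 0.0168·51.2 - 0.131 = 0.0374C*, so C* = 0.729/0.0374 = 19.5.

B* ≈ 51.2, H* ≈ 12, C* ≈ 19.5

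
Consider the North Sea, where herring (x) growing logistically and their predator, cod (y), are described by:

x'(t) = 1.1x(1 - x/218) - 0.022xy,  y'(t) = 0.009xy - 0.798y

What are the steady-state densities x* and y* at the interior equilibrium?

x* ≈ 88.7, y* ≈ 29.7

From dy/dt = 0 with y > 0: 0.009x* = 0.798, so x* = 88.7.
Substitute into dx/dt = 0: 1.1(1 - 88.7/218) = 0.022y*.
The bracket is 0.593, giving y* = 0.653/0.022 = 29.7.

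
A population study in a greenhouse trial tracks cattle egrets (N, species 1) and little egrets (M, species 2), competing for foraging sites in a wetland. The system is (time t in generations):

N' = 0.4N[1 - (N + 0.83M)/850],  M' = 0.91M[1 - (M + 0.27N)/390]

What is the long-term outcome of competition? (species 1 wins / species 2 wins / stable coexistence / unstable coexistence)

stable coexistence

Compare the nullcline intercepts: K1/α12 = 850/0.83 = 1020 > K2 = 390; K2/α21 = 390/0.27 = 1440 > K1 = 850.
Since both inequalities hold, each species can invade when rare, so the interior equilibrium is stable.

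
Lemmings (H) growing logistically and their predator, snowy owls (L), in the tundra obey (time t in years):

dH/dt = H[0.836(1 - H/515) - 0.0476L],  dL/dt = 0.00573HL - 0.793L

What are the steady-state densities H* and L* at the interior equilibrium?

From dL/dt = 0 with L > 0: 0.00573H* = 0.793, so H* = 138.
Substitute into dH/dt = 0: 0.836(1 - 138/515) = 0.0476L*.
The bracket is 0.731, giving L* = 0.611/0.0476 = 12.8.

H* ≈ 138, L* ≈ 12.8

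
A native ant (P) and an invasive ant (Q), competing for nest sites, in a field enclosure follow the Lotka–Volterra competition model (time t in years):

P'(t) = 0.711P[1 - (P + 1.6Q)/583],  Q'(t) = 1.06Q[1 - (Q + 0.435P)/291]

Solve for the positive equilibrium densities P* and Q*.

Setting both brackets to zero gives the nullclines P + 1.6Q = 583 and 0.435P + Q = 291.
Substituting Q = 291 - 0.435P into the first: P(1 - 1.6·0.435) = 583 - 1.6·291.
So P* = 117/0.304 = 386, and then Q* = 291 - 0.435·386 = 123.

P* ≈ 386, Q* ≈ 123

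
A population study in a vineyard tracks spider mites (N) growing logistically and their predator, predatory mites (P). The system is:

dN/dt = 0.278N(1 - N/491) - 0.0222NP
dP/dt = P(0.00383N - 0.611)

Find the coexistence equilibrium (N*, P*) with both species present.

From dP/dt = 0 with P > 0: 0.00383N* = 0.611, so N* = 160.
Substitute into dN/dt = 0: 0.278(1 - 160/491) = 0.0222P*.
The bracket is 0.675, giving P* = 0.188/0.0222 = 8.45.

N* ≈ 160, P* ≈ 8.45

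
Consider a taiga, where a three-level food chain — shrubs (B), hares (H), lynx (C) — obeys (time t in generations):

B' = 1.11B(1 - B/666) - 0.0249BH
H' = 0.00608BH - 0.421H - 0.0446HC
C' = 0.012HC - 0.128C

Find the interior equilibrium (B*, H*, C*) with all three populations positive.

From dC/dt = 0: 0.012H* = 0.128, so H* = 10.7.
From dB/dt = 0: 1.11(1 - B*/666) = 0.0249·10.7, giving B* = 666·(1 - 0.239) = 507.
From dH/dt = 0: 0.00608·507 - 0.421 = 0.0446C*, so C* = 2.66/0.0446 = 59.6.

B* ≈ 507, H* ≈ 10.7, C* ≈ 59.6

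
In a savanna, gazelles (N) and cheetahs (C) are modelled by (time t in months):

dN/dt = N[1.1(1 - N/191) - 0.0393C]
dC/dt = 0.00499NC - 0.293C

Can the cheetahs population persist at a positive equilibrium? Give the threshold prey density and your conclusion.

The predator equation gives dC/dt > 0 only when N > 0.293/0.00499 = 58.7.
Without the predator, N → K = 191. Since 191 > 58.7, the predator can invade and persist.

Threshold N = 58.7; K > 58.7, so yes, the predator persists.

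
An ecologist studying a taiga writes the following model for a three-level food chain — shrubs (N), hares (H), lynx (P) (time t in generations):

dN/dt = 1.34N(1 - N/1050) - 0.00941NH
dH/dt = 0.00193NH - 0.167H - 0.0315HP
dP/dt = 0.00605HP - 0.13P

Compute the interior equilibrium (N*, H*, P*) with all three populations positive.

N* ≈ 892, H* ≈ 21.5, P* ≈ 49.3

From dP/dt = 0: 0.00605H* = 0.13, so H* = 21.5.
From dN/dt = 0: 1.34(1 - N*/1050) = 0.00941·21.5, giving N* = 1050·(1 - 0.151) = 892.
From dH/dt = 0: 0.00193·892 - 0.167 = 0.0315P*, so P* = 1.55/0.0315 = 49.3.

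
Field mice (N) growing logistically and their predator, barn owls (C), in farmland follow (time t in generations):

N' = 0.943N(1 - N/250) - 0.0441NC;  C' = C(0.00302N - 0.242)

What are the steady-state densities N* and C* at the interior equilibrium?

From dC/dt = 0 with C > 0: 0.00302N* = 0.242, so N* = 80.1.
Substitute into dN/dt = 0: 0.943(1 - 80.1/250) = 0.0441C*.
The bracket is 0.679, giving C* = 0.641/0.0441 = 14.5.

N* ≈ 80.1, C* ≈ 14.5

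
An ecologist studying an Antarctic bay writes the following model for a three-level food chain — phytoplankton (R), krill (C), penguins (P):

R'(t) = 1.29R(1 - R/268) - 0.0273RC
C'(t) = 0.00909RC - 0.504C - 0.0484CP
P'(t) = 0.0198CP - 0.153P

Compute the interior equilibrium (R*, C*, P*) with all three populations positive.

R* ≈ 224, C* ≈ 7.73, P* ≈ 31.7

From dP/dt = 0: 0.0198C* = 0.153, so C* = 7.73.
From dR/dt = 0: 1.29(1 - R*/268) = 0.0273·7.73, giving R* = 268·(1 - 0.164) = 224.
From dC/dt = 0: 0.00909·224 - 0.504 = 0.0484P*, so P* = 1.53/0.0484 = 31.7.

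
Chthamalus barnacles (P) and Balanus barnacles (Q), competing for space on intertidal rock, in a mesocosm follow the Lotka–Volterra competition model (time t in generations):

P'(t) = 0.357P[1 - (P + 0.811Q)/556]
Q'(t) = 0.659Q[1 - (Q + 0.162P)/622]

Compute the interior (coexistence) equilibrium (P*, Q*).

P* ≈ 59.4, Q* ≈ 612

Setting both brackets to zero gives the nullclines P + 0.811Q = 556 and 0.162P + Q = 622.
Substituting Q = 622 - 0.162P into the first: P(1 - 0.811·0.162) = 556 - 0.811·622.
So P* = 51.6/0.869 = 59.4, and then Q* = 622 - 0.162·59.4 = 612.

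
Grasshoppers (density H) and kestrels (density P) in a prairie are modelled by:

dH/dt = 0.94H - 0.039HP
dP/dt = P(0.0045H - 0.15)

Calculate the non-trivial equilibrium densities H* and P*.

H* ≈ 33.3, P* ≈ 24.1

Set dP/dt = 0 with P > 0: 0.0045H - 0.15 = 0, so H* = 0.15/0.0045 = 33.3.
Set dH/dt = 0 with H > 0: 0.94 - 0.039P = 0, so P* = 0.94/0.039 = 24.1.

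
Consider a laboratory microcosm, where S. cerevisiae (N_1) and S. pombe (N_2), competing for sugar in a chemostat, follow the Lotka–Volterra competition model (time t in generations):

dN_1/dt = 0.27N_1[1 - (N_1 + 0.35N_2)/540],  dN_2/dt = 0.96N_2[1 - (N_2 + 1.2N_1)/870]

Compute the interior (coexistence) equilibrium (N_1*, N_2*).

Setting both brackets to zero gives the nullclines N_1 + 0.35N_2 = 540 and 1.2N_1 + N_2 = 870.
Substituting N_2 = 870 - 1.2N_1 into the first: N_1(1 - 0.35·1.2) = 540 - 0.35·870.
So N_1* = 236/0.58 = 406, and then N_2* = 870 - 1.2·406 = 383.

N_1* ≈ 406, N_2* ≈ 383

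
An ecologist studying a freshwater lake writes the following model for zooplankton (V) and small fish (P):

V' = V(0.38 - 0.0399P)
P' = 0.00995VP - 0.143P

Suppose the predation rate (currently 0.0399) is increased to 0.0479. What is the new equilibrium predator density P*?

P* ≈ 7.93

At the interior fixed point, setting dV/dt = 0 with V > 0 fixes P* = (prey growth rate)/(VP coefficient) — independent of the other coefficients.
With the change, P* = 0.38/0.0479 = 7.93; it falls from 9.52.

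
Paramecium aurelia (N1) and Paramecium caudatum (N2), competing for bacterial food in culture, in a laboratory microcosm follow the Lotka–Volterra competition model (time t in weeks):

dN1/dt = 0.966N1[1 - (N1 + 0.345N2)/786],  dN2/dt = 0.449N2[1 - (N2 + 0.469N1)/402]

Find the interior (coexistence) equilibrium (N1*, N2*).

N1* ≈ 772, N2* ≈ 39.8

Setting both brackets to zero gives the nullclines N1 + 0.345N2 = 786 and 0.469N1 + N2 = 402.
Substituting N2 = 402 - 0.469N1 into the first: N1(1 - 0.345·0.469) = 786 - 0.345·402.
So N1* = 647/0.838 = 772, and then N2* = 402 - 0.469·772 = 39.8.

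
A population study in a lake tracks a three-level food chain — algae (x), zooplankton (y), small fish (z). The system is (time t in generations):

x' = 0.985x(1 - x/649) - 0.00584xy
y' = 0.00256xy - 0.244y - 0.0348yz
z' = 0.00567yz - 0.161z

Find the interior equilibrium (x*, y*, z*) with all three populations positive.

From dz/dt = 0: 0.00567y* = 0.161, so y* = 28.4.
From dx/dt = 0: 0.985(1 - x*/649) = 0.00584·28.4, giving x* = 649·(1 - 0.168) = 540.
From dy/dt = 0: 0.00256·540 - 0.244 = 0.0348z*, so z* = 1.14/0.0348 = 32.7.

x* ≈ 540, y* ≈ 28.4, z* ≈ 32.7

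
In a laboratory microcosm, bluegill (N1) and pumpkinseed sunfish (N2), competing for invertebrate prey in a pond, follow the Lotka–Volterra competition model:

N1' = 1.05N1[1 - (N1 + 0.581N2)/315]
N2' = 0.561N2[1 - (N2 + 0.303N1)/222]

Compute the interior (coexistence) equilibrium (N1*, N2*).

N1* ≈ 226, N2* ≈ 154

Setting both brackets to zero gives the nullclines N1 + 0.581N2 = 315 and 0.303N1 + N2 = 222.
Substituting N2 = 222 - 0.303N1 into the first: N1(1 - 0.581·0.303) = 315 - 0.581·222.
So N1* = 186/0.824 = 226, and then N2* = 222 - 0.303·226 = 154.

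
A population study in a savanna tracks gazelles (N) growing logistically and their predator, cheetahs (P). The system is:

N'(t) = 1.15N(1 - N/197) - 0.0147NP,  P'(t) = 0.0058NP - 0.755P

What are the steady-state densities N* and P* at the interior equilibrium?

N* ≈ 130, P* ≈ 26.5

From dP/dt = 0 with P > 0: 0.0058N* = 0.755, so N* = 130.
Substitute into dN/dt = 0: 1.15(1 - 130/197) = 0.0147P*.
The bracket is 0.339, giving P* = 0.39/0.0147 = 26.5.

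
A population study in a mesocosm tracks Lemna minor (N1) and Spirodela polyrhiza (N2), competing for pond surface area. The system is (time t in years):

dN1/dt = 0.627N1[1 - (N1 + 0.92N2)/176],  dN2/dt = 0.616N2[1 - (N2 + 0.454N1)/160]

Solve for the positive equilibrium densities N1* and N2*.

N1* ≈ 49.5, N2* ≈ 138

Setting both brackets to zero gives the nullclines N1 + 0.92N2 = 176 and 0.454N1 + N2 = 160.
Substituting N2 = 160 - 0.454N1 into the first: N1(1 - 0.92·0.454) = 176 - 0.92·160.
So N1* = 28.8/0.582 = 49.5, and then N2* = 160 - 0.454·49.5 = 138.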